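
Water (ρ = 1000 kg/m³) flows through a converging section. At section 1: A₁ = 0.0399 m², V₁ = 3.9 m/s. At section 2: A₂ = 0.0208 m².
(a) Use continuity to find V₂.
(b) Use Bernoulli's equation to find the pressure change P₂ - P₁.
(a) Continuity: A₁V₁=A₂V₂ -> V₂=A₁V₁/A₂=0.0399*3.9/0.0208=7.48 m/s
(b) Bernoulli: P₂-P₁=0.5*rho*(V₁^2-V₂^2)/1000=0.5*1000*(3.9^2-7.48^2)/1000=-20.37 kPa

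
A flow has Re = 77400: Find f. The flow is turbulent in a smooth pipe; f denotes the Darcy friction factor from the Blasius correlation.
Formula: f = \frac{0.316}{Re^{0.25}}
f = 0.316/77400^0.25 = 0.01895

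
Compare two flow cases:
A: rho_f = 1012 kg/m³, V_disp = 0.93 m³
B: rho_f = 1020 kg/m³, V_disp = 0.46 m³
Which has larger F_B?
F_B(A) = 9233 N, F_B(B) = 4603 N. Answer: A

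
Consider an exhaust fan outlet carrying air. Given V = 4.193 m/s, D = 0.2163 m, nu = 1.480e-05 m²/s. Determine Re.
Formula: Re = \frac{V D}{\nu}
Re = 4.193·0.2163/1.480e-05 = 61280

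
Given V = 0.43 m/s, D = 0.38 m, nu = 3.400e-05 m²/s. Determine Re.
Formula: Re = \frac{V D}{\nu}
Re = 0.43·0.38/3.400e-05 = 4806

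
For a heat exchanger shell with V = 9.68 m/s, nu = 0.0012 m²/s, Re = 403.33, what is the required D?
Formula: Re = \frac{V D}{\nu}
Substituting knowns: 403.33 = 9.68·D/0.0012
Solving for D: D = 403.33·0.0012/9.68 = 0.05 m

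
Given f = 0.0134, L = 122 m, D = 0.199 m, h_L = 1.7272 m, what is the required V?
Formula: h_L = f \frac{L}{D} \frac{V^2}{2g}
Substituting knowns: 1.7272 = 0.0134·(122/0.199)·V²/(2·9.81)
Solving for V: V = √(1.7272·2·9.81/(0.0134·(122/0.199))) = 2.031 m/s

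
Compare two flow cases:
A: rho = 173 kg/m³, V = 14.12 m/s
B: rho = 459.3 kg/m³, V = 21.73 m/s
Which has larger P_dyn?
P_dyn(A) = 17.25 kPa, P_dyn(B) = 108.4 kPa. Answer: B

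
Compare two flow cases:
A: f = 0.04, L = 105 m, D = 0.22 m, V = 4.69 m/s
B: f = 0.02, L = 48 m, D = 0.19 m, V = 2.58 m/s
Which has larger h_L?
h_L(A) = 21.4 m, h_L(B) = 1.714 m. Answer: A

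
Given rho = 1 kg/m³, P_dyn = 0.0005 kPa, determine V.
Formula: P_{dyn} = \frac{1}{2} \rho V^2
Substituting knowns: 0.0005 = 0.5·1·V²/1000
Solving for V: V = √(2·(0.0005·1000)/1) = 1 m/s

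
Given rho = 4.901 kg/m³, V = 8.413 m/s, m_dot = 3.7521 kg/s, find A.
Formula: \dot{m} = \rho A V
Substituting knowns: 3.7521 = 4.901·A·8.413
Solving for A: A = 3.7521/(4.901·8.413) = 0.091 m²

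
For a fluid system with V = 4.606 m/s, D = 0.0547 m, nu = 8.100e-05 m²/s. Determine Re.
Formula: Re = \frac{V D}{\nu}
Re = 4.606·0.0547/8.100e-05 = 3110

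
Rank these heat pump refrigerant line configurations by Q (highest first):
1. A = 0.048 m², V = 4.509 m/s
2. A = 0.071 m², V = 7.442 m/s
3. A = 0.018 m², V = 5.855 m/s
Case 1: Q = 216.4 L/s
Case 2: Q = 528.4 L/s
Case 3: Q = 105.4 L/s
Ranking (highest first): 2, 1, 3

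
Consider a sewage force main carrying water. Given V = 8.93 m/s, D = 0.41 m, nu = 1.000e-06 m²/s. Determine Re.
Formula: Re = \frac{V D}{\nu}
Re = 8.93·0.41/1.000e-06 = 3.661e+06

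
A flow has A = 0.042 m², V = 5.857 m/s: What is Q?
Formula: Q = A V
Q = 0.042·5.857·1000 = 246 L/s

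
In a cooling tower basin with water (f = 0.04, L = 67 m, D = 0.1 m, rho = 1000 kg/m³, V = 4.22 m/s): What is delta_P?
Formula: \Delta P = f \frac{L}{D} \frac{\rho V^2}{2}
delta_P = 0.04·(67/0.1)·0.5·1000·4.22²/1000 = 238.6 kPa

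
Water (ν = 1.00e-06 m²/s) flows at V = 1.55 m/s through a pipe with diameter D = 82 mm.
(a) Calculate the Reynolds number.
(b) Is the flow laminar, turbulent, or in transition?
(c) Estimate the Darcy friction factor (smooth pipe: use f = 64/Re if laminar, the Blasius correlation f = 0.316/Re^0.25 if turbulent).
(a) Re = V·D/ν = 1.55·0.082/1.00e-06 = 127100
(b) Flow regime: turbulent (Re > 4000)
(c) Friction factor: f = 0.316/Re^0.25 = 0.316/127100^0.25 = 0.01674 (Blasius is strictly valid for Re ≲ 1e5; used here as the smooth-pipe estimate the problem specifies)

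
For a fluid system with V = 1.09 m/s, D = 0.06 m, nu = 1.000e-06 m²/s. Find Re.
Formula: Re = \frac{V D}{\nu}
Re = 1.09·0.06/1.000e-06 = 65400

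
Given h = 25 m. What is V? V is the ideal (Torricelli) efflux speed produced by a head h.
Formula: V = \sqrt{2 g h}
V = √(2·9.81·25) = 22.15 m/s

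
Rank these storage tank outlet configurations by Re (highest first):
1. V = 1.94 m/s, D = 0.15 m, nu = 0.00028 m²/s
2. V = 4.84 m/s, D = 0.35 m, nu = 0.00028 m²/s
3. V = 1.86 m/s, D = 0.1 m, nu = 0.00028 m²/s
Case 1: Re = 1039
Case 2: Re = 6050
Case 3: Re = 664.3
Ranking (highest first): 2, 1, 3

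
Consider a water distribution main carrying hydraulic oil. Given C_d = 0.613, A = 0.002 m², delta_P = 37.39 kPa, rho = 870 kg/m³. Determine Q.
Formula: Q = C_d A \sqrt{\frac{2 \Delta P}{\rho}}
Q = 0.613·0.002·√(2·(37.39·1000)/870)·1000 = 11.37 L/s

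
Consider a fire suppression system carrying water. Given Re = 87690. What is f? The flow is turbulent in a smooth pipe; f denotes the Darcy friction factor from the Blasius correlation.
Formula: f = \frac{0.316}{Re^{0.25}}
f = 0.316/87690^0.25 = 0.01836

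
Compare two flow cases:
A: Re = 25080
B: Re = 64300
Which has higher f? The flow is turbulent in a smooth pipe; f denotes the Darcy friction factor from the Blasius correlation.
f(A) = 0.02511, f(B) = 0.01984. Answer: A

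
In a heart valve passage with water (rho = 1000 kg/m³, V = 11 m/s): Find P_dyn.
Formula: P_{dyn} = \frac{1}{2} \rho V^2
P_dyn = 0.5·1000·11²/1000 = 60.5 kPa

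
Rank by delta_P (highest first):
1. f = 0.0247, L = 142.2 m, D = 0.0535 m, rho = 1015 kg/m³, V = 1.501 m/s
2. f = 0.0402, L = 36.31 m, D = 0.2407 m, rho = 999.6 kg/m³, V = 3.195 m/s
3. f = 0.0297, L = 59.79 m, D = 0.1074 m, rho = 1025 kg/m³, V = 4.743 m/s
Case 1: delta_P = 75.07 kPa
Case 2: delta_P = 30.94 kPa
Case 3: delta_P = 190.6 kPa
Ranking (highest first): 3, 1, 2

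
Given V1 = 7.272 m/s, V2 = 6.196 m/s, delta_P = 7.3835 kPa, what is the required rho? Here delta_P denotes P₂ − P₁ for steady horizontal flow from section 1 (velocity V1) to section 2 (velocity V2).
Formula: \Delta P = \frac{1}{2} \rho (V_1^2 - V_2^2)
Substituting knowns: 7.3835 = 0.5·rho·(7.272² − 6.196²)/1000
Solving for rho: rho = 2·(7.3835·1000)/(7.272² − 6.196²) = 1019 kg/m³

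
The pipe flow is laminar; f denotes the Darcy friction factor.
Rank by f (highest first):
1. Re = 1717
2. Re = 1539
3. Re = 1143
Case 1: f = 0.03727
Case 2: f = 0.04159
Case 3: f = 0.05599
Ranking (highest first): 3, 2, 1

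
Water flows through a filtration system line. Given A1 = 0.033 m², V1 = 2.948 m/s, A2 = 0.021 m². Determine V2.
Formula: V_2 = \frac{A_1 V_1}{A_2}
V2 = 0.033·2.948/0.021 = 4.633 m/s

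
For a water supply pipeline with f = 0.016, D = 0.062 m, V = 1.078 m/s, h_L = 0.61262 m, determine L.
Formula: h_L = f \frac{L}{D} \frac{V^2}{2g}
Substituting knowns: 0.61262 = 0.016·(L/0.062)·1.078²/(2·9.81)
Solving for L: L = 0.61262·2·9.81·0.062/(0.016·1.078²) = 40.08 m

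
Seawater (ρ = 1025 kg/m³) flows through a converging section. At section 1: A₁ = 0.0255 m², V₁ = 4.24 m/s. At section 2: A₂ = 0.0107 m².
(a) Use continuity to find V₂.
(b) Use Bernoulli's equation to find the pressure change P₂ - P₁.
(a) Continuity: A₁V₁=A₂V₂ -> V₂=A₁V₁/A₂=0.0255*4.24/0.0107=10.10 m/s
(b) Bernoulli: P₂-P₁=0.5*rho*(V₁^2-V₂^2)/1000=0.5*1025*(4.24^2-10.10^2)/1000=-43.07 kPa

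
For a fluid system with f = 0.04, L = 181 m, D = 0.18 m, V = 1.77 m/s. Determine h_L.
Formula: h_L = f \frac{L}{D} \frac{V^2}{2g}
h_L = 0.04·(181/0.18)·1.77²/(2·9.81) = 6.423 m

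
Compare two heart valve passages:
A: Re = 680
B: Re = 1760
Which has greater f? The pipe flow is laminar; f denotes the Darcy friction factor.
f(A) = 0.09412, f(B) = 0.03636. Answer: A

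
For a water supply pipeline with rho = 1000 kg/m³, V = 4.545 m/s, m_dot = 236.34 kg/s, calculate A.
Formula: \dot{m} = \rho A V
Substituting knowns: 236.34 = 1000·A·4.545
Solving for A: A = 236.34/(1000·4.545) = 0.052 m²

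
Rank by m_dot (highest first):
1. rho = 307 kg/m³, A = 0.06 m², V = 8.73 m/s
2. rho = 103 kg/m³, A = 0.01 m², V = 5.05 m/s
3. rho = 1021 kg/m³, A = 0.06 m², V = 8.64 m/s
Case 1: m_dot = 160.8 kg/s
Case 2: m_dot = 5.202 kg/s
Case 3: m_dot = 529.3 kg/s
Ranking (highest first): 3, 1, 2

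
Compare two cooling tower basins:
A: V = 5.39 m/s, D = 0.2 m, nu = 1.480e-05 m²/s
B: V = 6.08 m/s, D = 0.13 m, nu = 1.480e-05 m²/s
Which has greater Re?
Re(A) = 72838, Re(B) = 53405. Answer: A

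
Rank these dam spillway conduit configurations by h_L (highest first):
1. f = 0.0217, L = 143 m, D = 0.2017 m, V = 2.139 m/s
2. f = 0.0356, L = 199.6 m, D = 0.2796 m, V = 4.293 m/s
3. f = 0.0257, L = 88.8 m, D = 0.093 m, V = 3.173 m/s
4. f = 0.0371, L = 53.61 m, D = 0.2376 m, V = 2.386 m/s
Case 1: h_L = 3.588 m
Case 2: h_L = 23.87 m
Case 3: h_L = 12.59 m
Case 4: h_L = 2.429 m
Ranking (highest first): 2, 3, 1, 4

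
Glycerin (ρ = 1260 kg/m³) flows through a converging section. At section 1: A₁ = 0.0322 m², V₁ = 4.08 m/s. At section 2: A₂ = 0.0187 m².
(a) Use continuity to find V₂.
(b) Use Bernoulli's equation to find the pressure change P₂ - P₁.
(a) Continuity: A₁V₁=A₂V₂ -> V₂=A₁V₁/A₂=0.0322*4.08/0.0187=7.03 m/s
(b) Bernoulli: P₂-P₁=0.5*rho*(V₁^2-V₂^2)/1000=0.5*1260*(4.08^2-7.03^2)/1000=-20.65 kPa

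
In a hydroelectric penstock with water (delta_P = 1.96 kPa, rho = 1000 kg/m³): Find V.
Formula: V = \sqrt{\frac{2 \Delta P}{\rho}}
V = √(2·(1.96·1000)/1000) = 1.98 m/s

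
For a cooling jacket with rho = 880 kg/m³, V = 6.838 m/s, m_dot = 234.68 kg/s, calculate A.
Formula: \dot{m} = \rho A V
Substituting knowns: 234.68 = 880·A·6.838
Solving for A: A = 234.68/(880·6.838) = 0.039 m²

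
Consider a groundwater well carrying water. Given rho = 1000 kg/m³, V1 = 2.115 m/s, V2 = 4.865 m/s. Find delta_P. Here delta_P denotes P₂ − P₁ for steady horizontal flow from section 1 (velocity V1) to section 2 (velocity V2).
Formula: \Delta P = \frac{1}{2} \rho (V_1^2 - V_2^2)
delta_P = 0.5·1000·(2.115² − 4.865²)/1000 = -9.598 kPa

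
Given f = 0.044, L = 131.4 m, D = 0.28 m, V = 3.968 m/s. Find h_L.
Formula: h_L = f \frac{L}{D} \frac{V^2}{2g}
h_L = 0.044·(131.4/0.28)·3.968²/(2·9.81) = 16.57 m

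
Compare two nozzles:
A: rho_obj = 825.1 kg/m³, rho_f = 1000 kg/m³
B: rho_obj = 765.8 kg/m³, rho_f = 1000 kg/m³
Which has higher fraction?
fraction(A) = 0.8251, fraction(B) = 0.7658. Answer: A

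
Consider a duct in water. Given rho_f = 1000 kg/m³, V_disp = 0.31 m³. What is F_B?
Formula: F_B = \rho_f g V_{disp}
F_B = 1000·9.81·0.31 = 3041 N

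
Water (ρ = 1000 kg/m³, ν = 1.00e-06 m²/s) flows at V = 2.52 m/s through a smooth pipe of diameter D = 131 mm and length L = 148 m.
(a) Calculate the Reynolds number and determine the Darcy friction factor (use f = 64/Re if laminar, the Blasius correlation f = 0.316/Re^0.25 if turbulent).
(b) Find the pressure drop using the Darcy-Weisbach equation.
(a) Re = V·D/ν = 2.52·0.131/1.00e-06 = 330120 → turbulent (Re > 4000); f = 0.316/Re^0.25 = 0.316/330120^0.25 = 0.013183 (Blasius is strictly valid for Re ≲ 1e5; used here as the smooth-pipe estimate the problem specifies)
(b) Darcy-Weisbach: ΔP = f·(L/D)·½ρV²/1000 = 0.013183·(148/0.131)·½·1000·2.52²/1000 = 47.29 kPa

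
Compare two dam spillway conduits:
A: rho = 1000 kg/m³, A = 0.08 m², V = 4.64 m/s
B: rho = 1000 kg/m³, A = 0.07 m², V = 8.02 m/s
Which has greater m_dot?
m_dot(A) = 371.2 kg/s, m_dot(B) = 561.4 kg/s. Answer: B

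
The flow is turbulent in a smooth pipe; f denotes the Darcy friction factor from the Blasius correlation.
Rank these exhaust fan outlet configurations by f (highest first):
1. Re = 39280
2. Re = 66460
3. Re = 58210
Case 1: f = 0.02245
Case 2: f = 0.01968
Case 3: f = 0.02034
Ranking (highest first): 1, 3, 2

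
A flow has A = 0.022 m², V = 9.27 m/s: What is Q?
Formula: Q = A V
Q = 0.022·9.27·1000 = 203.9 L/s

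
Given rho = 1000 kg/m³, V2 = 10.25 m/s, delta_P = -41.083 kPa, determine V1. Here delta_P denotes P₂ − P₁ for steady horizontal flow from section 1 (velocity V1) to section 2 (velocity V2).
Formula: \Delta P = \frac{1}{2} \rho (V_1^2 - V_2^2)
Substituting knowns: -41.083 = 0.5·1000·(V1² − 10.25²)/1000
Solving for V1: V1 = √(10.25² + 2·(-41.083·1000)/1000) = 4.785 m/s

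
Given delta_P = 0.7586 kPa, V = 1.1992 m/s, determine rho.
Formula: V = \sqrt{\frac{2 \Delta P}{\rho}}
Substituting knowns: 1.1992 = √(2·(0.7586·1000)/rho)
Solving for rho: rho = 2·(0.7586·1000)/1.1992² = 1055 kg/m³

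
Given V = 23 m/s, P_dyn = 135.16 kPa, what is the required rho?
Formula: P_{dyn} = \frac{1}{2} \rho V^2
Substituting knowns: 135.16 = 0.5·rho·23²/1000
Solving for rho: rho = 2·(135.16·1000)/23² = 511 kg/m³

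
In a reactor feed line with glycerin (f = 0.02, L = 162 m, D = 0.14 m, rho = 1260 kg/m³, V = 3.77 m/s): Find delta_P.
Formula: \Delta P = f \frac{L}{D} \frac{\rho V^2}{2}
delta_P = 0.02·(162/0.14)·0.5·1260·3.77²/1000 = 207.2 kPa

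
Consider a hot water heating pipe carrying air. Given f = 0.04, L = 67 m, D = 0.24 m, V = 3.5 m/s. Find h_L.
Formula: h_L = f \frac{L}{D} \frac{V^2}{2g}
h_L = 0.04·(67/0.24)·3.5²/(2·9.81) = 6.972 m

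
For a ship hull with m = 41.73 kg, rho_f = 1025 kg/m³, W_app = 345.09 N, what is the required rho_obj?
Formula: W_{app} = mg\left(1 - \frac{\rho_f}{\rho_{obj}}\right)
Substituting knowns: 345.09 = 41.73·9.81·(1 − 1025/rho_obj)
Solving for rho_obj: rho_obj = 1025/(1 − 345.09/(41.73·9.81)) = 6528 kg/m³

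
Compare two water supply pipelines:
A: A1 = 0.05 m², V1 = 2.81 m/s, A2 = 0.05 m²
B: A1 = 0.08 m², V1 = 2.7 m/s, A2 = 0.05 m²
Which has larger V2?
V2(A) = 2.81 m/s, V2(B) = 4.32 m/s. Answer: B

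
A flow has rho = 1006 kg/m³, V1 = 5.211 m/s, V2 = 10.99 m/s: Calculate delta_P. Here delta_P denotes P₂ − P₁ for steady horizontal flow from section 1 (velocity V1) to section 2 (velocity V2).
Formula: \Delta P = \frac{1}{2} \rho (V_1^2 - V_2^2)
delta_P = 0.5·1006·(5.211² − 10.99²)/1000 = -47.09 kPa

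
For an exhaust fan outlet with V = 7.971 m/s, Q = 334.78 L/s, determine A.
Formula: Q = A V
Substituting knowns: 334.78 = A·7.971·1000
Solving for A: A = (334.78/1000)/7.971 = 0.042 m²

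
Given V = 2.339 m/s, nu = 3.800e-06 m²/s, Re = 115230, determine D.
Formula: Re = \frac{V D}{\nu}
Substituting knowns: 115230 = 2.339·D/3.800e-06
Solving for D: D = 115230·3.800e-06/2.339 = 0.1872 m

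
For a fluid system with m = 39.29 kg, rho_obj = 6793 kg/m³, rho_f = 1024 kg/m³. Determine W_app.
Formula: W_{app} = mg\left(1 - \frac{\rho_f}{\rho_{obj}}\right)
W_app = 39.29·9.81·(1 − 1024/6793) = 327.3 N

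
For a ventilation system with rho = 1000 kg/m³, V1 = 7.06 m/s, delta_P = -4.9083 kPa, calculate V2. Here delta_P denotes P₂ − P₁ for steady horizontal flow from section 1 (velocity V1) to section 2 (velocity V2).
Formula: \Delta P = \frac{1}{2} \rho (V_1^2 - V_2^2)
Substituting knowns: -4.9083 = 0.5·1000·(7.06² − V2²)/1000
Solving for V2: V2 = √(7.06² − 2·(-4.9083·1000)/1000) = 7.724 m/s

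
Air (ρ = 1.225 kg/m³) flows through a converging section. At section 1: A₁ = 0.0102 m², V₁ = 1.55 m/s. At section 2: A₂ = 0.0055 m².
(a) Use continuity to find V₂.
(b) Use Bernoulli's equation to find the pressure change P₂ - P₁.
(a) Continuity: A₁V₁=A₂V₂ -> V₂=A₁V₁/A₂=0.0102*1.55/0.0055=2.87 m/s
(b) Bernoulli: P₂-P₁=0.5*rho*(V₁^2-V₂^2)/1000=0.5*1.225*(1.55^2-2.87^2)/1000=-0.003574 kPa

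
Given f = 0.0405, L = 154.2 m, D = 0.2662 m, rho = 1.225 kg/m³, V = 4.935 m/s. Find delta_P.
Formula: \Delta P = f \frac{L}{D} \frac{\rho V^2}{2}
delta_P = 0.0405·(154.2/0.2662)·0.5·1.225·4.935²/1000 = 0.35 kPa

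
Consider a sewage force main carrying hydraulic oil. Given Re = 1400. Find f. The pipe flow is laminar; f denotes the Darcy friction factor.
Formula: f = \frac{64}{Re}
f = 64/1400 = 0.04571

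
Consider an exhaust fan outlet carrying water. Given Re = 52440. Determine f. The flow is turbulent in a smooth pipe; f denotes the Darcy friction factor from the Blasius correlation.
Formula: f = \frac{0.316}{Re^{0.25}}
f = 0.316/52440^0.25 = 0.02088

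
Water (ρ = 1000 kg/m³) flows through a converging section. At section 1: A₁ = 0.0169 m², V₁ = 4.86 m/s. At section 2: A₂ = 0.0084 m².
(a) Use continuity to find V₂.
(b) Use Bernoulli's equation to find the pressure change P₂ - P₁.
(a) Continuity: A₁V₁=A₂V₂ -> V₂=A₁V₁/A₂=0.0169*4.86/0.0084=9.78 m/s
(b) Bernoulli: P₂-P₁=0.5*rho*(V₁^2-V₂^2)/1000=0.5*1000*(4.86^2-9.78^2)/1000=-36.01 kPa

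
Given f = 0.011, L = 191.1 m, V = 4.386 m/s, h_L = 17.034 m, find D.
Formula: h_L = f \frac{L}{D} \frac{V^2}{2g}
Substituting knowns: 17.034 = 0.011·(191.1/D)·4.386²/(2·9.81)
Solving for D: D = 0.011·191.1·4.386²/(2·9.81·17.034) = 0.121 m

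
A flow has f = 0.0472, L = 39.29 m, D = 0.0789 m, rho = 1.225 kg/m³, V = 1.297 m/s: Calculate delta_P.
Formula: \Delta P = f \frac{L}{D} \frac{\rho V^2}{2}
delta_P = 0.0472·(39.29/0.0789)·0.5·1.225·1.297²/1000 = 0.02422 kPa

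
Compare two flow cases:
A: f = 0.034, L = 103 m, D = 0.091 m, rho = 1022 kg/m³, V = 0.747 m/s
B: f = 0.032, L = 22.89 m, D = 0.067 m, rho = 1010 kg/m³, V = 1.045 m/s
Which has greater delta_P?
delta_P(A) = 10.97 kPa, delta_P(B) = 6.029 kPa. Answer: A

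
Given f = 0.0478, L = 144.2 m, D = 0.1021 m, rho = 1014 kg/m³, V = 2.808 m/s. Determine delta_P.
Formula: \Delta P = f \frac{L}{D} \frac{\rho V^2}{2}
delta_P = 0.0478·(144.2/0.1021)·0.5·1014·2.808²/1000 = 269.9 kPa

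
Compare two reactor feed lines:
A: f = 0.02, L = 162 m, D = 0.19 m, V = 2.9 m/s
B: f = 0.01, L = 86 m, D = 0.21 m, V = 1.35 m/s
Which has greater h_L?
h_L(A) = 7.31 m, h_L(B) = 0.3804 m. Answer: A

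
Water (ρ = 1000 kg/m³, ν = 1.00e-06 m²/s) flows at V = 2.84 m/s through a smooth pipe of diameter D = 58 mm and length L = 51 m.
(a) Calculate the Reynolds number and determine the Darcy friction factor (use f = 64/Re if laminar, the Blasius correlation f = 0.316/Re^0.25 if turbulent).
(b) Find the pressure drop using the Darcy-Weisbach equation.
(a) Re = V·D/ν = 2.84·0.058/1.00e-06 = 164720 → turbulent (Re > 4000); f = 0.316/Re^0.25 = 0.316/164720^0.25 = 0.015686 (Blasius is strictly valid for Re ≲ 1e5; used here as the smooth-pipe estimate the problem specifies)
(b) Darcy-Weisbach: ΔP = f·(L/D)·½ρV²/1000 = 0.015686·(51/0.058)·½·1000·2.84²/1000 = 55.62 kPa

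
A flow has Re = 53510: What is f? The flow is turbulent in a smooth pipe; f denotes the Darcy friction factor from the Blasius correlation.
Formula: f = \frac{0.316}{Re^{0.25}}
f = 0.316/53510^0.25 = 0.02078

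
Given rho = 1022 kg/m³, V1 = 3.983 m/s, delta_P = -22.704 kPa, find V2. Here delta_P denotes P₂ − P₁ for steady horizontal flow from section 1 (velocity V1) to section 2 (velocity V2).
Formula: \Delta P = \frac{1}{2} \rho (V_1^2 - V_2^2)
Substituting knowns: -22.704 = 0.5·1022·(3.983² − V2²)/1000
Solving for V2: V2 = √(3.983² − 2·(-22.704·1000)/1022) = 7.765 m/s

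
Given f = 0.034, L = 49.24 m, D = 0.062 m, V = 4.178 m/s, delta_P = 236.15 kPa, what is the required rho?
Formula: \Delta P = f \frac{L}{D} \frac{\rho V^2}{2}
Substituting knowns: 236.15 = 0.034·(49.24/0.062)·0.5·rho·4.178²/1000
Solving for rho: rho = (236.15·1000)/(0.034·(49.24/0.062)·0.5·4.178²) = 1002 kg/m³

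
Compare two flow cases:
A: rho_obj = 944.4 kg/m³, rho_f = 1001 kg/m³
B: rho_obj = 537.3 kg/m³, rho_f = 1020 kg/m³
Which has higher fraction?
fraction(A) = 0.9435, fraction(B) = 0.5268. Answer: A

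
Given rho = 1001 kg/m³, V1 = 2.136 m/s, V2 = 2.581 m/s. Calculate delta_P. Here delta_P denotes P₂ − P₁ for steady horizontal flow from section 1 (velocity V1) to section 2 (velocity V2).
Formula: \Delta P = \frac{1}{2} \rho (V_1^2 - V_2^2)
delta_P = 0.5·1001·(2.136² − 2.581²)/1000 = -1.051 kPa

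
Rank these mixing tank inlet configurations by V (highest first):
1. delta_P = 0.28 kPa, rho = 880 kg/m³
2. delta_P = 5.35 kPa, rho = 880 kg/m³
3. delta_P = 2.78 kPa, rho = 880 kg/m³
Case 1: V = 0.7977 m/s
Case 2: V = 3.487 m/s
Case 3: V = 2.514 m/s
Ranking (highest first): 2, 3, 1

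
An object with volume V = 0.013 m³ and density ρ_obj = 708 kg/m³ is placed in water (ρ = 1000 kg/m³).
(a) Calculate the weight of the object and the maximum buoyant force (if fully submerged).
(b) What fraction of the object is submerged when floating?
(a) W=rho_obj*g*V=708*9.81*0.013=90.3 N; F_B(max)=rho*g*V=1000*9.81*0.013=127.5 N
(b) Floating fraction=rho_obj/rho=708/1000=0.708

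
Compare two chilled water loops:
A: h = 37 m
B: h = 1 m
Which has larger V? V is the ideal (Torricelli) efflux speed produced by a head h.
V(A) = 26.94 m/s, V(B) = 4.429 m/s. Answer: A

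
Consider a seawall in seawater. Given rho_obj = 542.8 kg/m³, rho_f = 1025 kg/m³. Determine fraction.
Formula: f_{sub} = \frac{\rho_{obj}}{\rho_f}
fraction = 542.8/1025 = 0.5296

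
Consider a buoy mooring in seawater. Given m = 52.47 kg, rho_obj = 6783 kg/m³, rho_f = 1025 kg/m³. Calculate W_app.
Formula: W_{app} = mg\left(1 - \frac{\rho_f}{\rho_{obj}}\right)
W_app = 52.47·9.81·(1 − 1025/6783) = 436.9 N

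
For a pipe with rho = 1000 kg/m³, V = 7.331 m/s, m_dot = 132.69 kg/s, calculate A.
Formula: \dot{m} = \rho A V
Substituting knowns: 132.69 = 1000·A·7.331
Solving for A: A = 132.69/(1000·7.331) = 0.0181 m²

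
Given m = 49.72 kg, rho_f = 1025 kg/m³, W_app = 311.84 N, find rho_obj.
Formula: W_{app} = mg\left(1 - \frac{\rho_f}{\rho_{obj}}\right)
Substituting knowns: 311.84 = 49.72·9.81·(1 − 1025/rho_obj)
Solving for rho_obj: rho_obj = 1025/(1 − 311.84/(49.72·9.81)) = 2842 kg/m³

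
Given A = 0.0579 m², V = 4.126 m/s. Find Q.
Formula: Q = A V
Q = 0.0579·4.126·1000 = 238.9 L/s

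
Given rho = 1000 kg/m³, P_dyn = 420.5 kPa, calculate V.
Formula: P_{dyn} = \frac{1}{2} \rho V^2
Substituting knowns: 420.5 = 0.5·1000·V²/1000
Solving for V: V = √(2·(420.5·1000)/1000) = 29 m/s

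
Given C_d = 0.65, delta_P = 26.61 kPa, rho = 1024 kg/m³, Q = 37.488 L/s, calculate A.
Formula: Q = C_d A \sqrt{\frac{2 \Delta P}{\rho}}
Substituting knowns: 37.488 = 0.65·A·√(2·(26.61·1000)/1024)·1000
Solving for A: A = (37.488/1000)/(0.65·√(2·(26.61·1000)/1024)) = 0.008 m²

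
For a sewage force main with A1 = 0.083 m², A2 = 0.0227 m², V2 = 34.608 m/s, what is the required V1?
Formula: V_2 = \frac{A_1 V_1}{A_2}
Substituting knowns: 34.608 = 0.083·V1/0.0227
Solving for V1: V1 = 34.608·0.0227/0.083 = 9.465 m/s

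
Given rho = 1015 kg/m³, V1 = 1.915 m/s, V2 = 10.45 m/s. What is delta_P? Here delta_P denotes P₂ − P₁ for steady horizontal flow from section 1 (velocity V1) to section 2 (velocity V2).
Formula: \Delta P = \frac{1}{2} \rho (V_1^2 - V_2^2)
delta_P = 0.5·1015·(1.915² − 10.45²)/1000 = -53.56 kPa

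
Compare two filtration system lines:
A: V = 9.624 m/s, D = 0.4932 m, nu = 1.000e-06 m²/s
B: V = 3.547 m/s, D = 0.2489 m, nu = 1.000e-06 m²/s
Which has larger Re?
Re(A) = 4.747e+06, Re(B) = 882848. Answer: A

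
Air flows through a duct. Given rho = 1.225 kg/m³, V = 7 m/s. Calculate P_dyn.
Formula: P_{dyn} = \frac{1}{2} \rho V^2
P_dyn = 0.5·1.225·7²/1000 = 0.03001 kPa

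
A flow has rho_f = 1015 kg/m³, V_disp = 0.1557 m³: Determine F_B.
Formula: F_B = \rho_f g V_{disp}
F_B = 1015·9.81·0.1557 = 1550 N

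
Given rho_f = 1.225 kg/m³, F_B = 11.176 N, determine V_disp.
Formula: F_B = \rho_f g V_{disp}
Substituting knowns: 11.176 = 1.225·9.81·V_disp
Solving for V_disp: V_disp = 11.176/(1.225·9.81) = 0.93 m³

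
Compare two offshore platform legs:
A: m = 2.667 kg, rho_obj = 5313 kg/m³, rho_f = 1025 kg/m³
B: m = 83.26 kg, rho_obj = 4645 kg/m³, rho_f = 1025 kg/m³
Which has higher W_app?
W_app(A) = 21.12 N, W_app(B) = 636.5 N. Answer: B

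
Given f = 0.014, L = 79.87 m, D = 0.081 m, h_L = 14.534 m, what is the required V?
Formula: h_L = f \frac{L}{D} \frac{V^2}{2g}
Substituting knowns: 14.534 = 0.014·(79.87/0.081)·V²/(2·9.81)
Solving for V: V = √(14.534·2·9.81/(0.014·(79.87/0.081))) = 4.545 m/s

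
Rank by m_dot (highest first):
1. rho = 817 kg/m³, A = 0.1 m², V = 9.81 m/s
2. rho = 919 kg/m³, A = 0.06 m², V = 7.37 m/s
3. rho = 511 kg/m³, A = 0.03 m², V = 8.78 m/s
Case 1: m_dot = 801.5 kg/s
Case 2: m_dot = 406.4 kg/s
Case 3: m_dot = 134.6 kg/s
Ranking (highest first): 1, 2, 3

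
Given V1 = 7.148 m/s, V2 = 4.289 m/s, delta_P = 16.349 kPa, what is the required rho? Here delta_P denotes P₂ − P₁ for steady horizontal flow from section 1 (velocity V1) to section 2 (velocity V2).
Formula: \Delta P = \frac{1}{2} \rho (V_1^2 - V_2^2)
Substituting knowns: 16.349 = 0.5·rho·(7.148² − 4.289²)/1000
Solving for rho: rho = 2·(16.349·1000)/(7.148² − 4.289²) = 1000 kg/m³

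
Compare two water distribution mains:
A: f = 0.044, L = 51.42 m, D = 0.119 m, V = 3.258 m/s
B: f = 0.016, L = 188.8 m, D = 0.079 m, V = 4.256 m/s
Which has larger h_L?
h_L(A) = 10.29 m, h_L(B) = 35.3 m. Answer: B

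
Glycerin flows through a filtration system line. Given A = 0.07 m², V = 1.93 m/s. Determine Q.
Formula: Q = A V
Q = 0.07·1.93·1000 = 135.1 L/s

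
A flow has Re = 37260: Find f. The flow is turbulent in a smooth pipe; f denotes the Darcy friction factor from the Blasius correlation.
Formula: f = \frac{0.316}{Re^{0.25}}
f = 0.316/37260^0.25 = 0.02274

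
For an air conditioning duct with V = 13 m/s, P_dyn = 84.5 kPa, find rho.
Formula: P_{dyn} = \frac{1}{2} \rho V^2
Substituting knowns: 84.5 = 0.5·rho·13²/1000
Solving for rho: rho = 2·(84.5·1000)/13² = 1000 kg/m³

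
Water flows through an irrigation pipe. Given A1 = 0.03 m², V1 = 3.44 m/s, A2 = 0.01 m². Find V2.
Formula: V_2 = \frac{A_1 V_1}{A_2}
V2 = 0.03·3.44/0.01 = 10.32 m/s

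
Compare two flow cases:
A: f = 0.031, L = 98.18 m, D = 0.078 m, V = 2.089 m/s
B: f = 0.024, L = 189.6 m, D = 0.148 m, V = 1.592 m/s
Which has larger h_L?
h_L(A) = 8.679 m, h_L(B) = 3.972 m. Answer: A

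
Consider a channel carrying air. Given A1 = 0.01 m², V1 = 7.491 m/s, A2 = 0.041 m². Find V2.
Formula: V_2 = \frac{A_1 V_1}{A_2}
V2 = 0.01·7.491/0.041 = 1.827 m/s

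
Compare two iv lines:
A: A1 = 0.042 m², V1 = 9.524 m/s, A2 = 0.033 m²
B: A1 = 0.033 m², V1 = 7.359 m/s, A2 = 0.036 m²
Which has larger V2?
V2(A) = 12.12 m/s, V2(B) = 6.746 m/s. Answer: A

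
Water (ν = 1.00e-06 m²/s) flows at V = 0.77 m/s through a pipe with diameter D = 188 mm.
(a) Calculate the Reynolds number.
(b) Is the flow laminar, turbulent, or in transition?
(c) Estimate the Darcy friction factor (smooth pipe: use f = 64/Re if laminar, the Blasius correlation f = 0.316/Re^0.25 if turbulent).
(a) Re = V·D/ν = 0.77·0.188/1.00e-06 = 144760
(b) Flow regime: turbulent (Re > 4000)
(c) Friction factor: f = 0.316/Re^0.25 = 0.316/144760^0.25 = 0.0162 (Blasius is strictly valid for Re ≲ 1e5; used here as the smooth-pipe estimate the problem specifies)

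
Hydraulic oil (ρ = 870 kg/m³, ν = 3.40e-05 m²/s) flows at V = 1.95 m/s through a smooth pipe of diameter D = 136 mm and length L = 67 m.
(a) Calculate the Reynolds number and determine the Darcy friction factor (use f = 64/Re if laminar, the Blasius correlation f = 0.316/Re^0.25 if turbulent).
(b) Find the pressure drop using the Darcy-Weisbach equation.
(a) Re = V·D/ν = 1.95·0.136/3.40e-05 = 7800 → turbulent (Re > 4000); f = 0.316/Re^0.25 = 0.316/7800^0.25 = 0.033625
(b) Darcy-Weisbach: ΔP = f·(L/D)·½ρV²/1000 = 0.033625·(67/0.136)·½·870·1.95²/1000 = 27.4 kPa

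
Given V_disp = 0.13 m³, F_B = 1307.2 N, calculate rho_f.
Formula: F_B = \rho_f g V_{disp}
Substituting knowns: 1307.2 = rho_f·9.81·0.13
Solving for rho_f: rho_f = 1307.2/(9.81·0.13) = 1025 kg/m³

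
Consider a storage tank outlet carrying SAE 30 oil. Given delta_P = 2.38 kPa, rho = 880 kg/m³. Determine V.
Formula: V = \sqrt{\frac{2 \Delta P}{\rho}}
V = √(2·(2.38·1000)/880) = 2.326 m/s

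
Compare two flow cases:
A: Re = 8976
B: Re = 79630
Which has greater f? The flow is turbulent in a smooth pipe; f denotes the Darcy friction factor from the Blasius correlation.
f(A) = 0.03247, f(B) = 0.01881. Answer: A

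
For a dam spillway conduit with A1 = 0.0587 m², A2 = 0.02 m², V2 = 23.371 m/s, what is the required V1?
Formula: V_2 = \frac{A_1 V_1}{A_2}
Substituting knowns: 23.371 = 0.0587·V1/0.02
Solving for V1: V1 = 23.371·0.02/0.0587 = 7.963 m/s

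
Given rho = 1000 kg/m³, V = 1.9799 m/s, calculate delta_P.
Formula: V = \sqrt{\frac{2 \Delta P}{\rho}}
Substituting knowns: 1.9799 = √(2·(delta_P·1000)/1000)
Solving for delta_P: delta_P = 1.9799²·1000/2/1000 = 1.96 kPa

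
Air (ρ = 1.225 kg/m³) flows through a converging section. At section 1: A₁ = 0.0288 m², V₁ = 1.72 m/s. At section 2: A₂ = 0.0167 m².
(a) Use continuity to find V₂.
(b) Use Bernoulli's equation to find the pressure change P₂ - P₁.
(a) Continuity: A₁V₁=A₂V₂ -> V₂=A₁V₁/A₂=0.0288*1.72/0.0167=2.97 m/s
(b) Bernoulli: P₂-P₁=0.5*rho*(V₁^2-V₂^2)/1000=0.5*1.225*(1.72^2-2.97^2)/1000=-0.003591 kPa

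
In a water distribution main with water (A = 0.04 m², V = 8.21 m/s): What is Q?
Formula: Q = A V
Q = 0.04·8.21·1000 = 328.4 L/s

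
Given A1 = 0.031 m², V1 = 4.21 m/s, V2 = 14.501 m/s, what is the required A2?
Formula: V_2 = \frac{A_1 V_1}{A_2}
Substituting knowns: 14.501 = 0.031·4.21/A2
Solving for A2: A2 = 0.031·4.21/14.501 = 0.009 m²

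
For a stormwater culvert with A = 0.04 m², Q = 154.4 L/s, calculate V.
Formula: Q = A V
Substituting knowns: 154.4 = 0.04·V·1000
Solving for V: V = (154.4/1000)/0.04 = 3.86 m/s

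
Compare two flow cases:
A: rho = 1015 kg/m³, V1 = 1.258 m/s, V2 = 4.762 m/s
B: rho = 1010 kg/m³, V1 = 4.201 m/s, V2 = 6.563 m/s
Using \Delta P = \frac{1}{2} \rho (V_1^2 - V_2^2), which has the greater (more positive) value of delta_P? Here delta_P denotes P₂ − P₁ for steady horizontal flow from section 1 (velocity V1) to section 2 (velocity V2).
delta_P(A) = -10.71 kPa, delta_P(B) = -12.84 kPa. Answer: A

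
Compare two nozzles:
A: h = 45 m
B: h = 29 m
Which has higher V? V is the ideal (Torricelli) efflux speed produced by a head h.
V(A) = 29.71 m/s, V(B) = 23.85 m/s. Answer: A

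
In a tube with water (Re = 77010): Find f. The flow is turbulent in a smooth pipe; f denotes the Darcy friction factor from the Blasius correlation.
Formula: f = \frac{0.316}{Re^{0.25}}
f = 0.316/77010^0.25 = 0.01897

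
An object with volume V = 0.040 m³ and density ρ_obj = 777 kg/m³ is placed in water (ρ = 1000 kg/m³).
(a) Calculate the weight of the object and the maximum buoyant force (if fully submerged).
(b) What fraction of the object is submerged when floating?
(a) W=rho_obj*g*V=777*9.81*0.040=304.9 N; F_B(max)=rho*g*V=1000*9.81*0.040=392.4 N
(b) Floating fraction=rho_obj/rho=777/1000=0.777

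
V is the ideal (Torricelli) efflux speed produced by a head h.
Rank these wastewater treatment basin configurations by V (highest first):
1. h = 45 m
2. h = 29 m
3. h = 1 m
Case 1: V = 29.71 m/s
Case 2: V = 23.85 m/s
Case 3: V = 4.429 m/s
Ranking (highest first): 1, 2, 3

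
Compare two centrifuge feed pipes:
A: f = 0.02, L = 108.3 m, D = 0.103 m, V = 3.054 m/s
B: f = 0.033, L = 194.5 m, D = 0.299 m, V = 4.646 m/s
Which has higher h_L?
h_L(A) = 9.997 m, h_L(B) = 23.62 m. Answer: B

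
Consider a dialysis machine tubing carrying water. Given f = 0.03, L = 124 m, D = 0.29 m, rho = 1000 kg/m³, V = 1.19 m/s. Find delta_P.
Formula: \Delta P = f \frac{L}{D} \frac{\rho V^2}{2}
delta_P = 0.03·(124/0.29)·0.5·1000·1.19²/1000 = 9.083 kPa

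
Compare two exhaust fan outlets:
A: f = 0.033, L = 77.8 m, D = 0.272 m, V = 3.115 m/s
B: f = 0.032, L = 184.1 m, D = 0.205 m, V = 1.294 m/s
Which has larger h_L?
h_L(A) = 4.668 m, h_L(B) = 2.453 m. Answer: A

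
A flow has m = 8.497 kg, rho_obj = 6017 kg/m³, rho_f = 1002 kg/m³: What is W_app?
Formula: W_{app} = mg\left(1 - \frac{\rho_f}{\rho_{obj}}\right)
W_app = 8.497·9.81·(1 − 1002/6017) = 69.47 N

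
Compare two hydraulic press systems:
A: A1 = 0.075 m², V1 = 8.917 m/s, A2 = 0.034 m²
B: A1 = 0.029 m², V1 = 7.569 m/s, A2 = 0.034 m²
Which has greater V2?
V2(A) = 19.67 m/s, V2(B) = 6.456 m/s. Answer: A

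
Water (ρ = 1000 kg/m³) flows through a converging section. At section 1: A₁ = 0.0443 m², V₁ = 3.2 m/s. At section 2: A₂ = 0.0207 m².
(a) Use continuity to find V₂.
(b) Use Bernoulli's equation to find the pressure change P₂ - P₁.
(a) Continuity: A₁V₁=A₂V₂ -> V₂=A₁V₁/A₂=0.0443*3.2/0.0207=6.85 m/s
(b) Bernoulli: P₂-P₁=0.5*rho*(V₁^2-V₂^2)/1000=0.5*1000*(3.2^2-6.85^2)/1000=-18.34 kPa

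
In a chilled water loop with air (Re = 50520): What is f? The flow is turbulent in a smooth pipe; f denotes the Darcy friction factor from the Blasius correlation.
Formula: f = \frac{0.316}{Re^{0.25}}
f = 0.316/50520^0.25 = 0.02108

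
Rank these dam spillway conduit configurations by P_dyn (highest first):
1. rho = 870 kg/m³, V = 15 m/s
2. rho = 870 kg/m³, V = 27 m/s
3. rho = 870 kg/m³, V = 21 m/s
Case 1: P_dyn = 97.88 kPa
Case 2: P_dyn = 317.1 kPa
Case 3: P_dyn = 191.8 kPa
Ranking (highest first): 2, 3, 1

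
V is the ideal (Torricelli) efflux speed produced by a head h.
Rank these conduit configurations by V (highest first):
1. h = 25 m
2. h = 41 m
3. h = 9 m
Case 1: V = 22.15 m/s
Case 2: V = 28.36 m/s
Case 3: V = 13.29 m/s
Ranking (highest first): 2, 1, 3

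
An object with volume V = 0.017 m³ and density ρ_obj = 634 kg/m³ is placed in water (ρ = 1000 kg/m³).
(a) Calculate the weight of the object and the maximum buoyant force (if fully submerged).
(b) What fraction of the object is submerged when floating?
(a) W=rho_obj*g*V=634*9.81*0.017=105.7 N; F_B(max)=rho*g*V=1000*9.81*0.017=166.8 N
(b) Floating fraction=rho_obj/rho=634/1000=0.634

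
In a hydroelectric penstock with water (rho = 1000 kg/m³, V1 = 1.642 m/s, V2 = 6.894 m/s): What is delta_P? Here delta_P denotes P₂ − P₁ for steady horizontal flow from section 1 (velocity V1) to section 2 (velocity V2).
Formula: \Delta P = \frac{1}{2} \rho (V_1^2 - V_2^2)
delta_P = 0.5·1000·(1.642² − 6.894²)/1000 = -22.42 kPa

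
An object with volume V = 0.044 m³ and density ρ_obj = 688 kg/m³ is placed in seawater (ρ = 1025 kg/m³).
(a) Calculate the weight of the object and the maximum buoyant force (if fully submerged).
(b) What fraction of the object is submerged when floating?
(a) W=rho_obj*g*V=688*9.81*0.044=297.0 N; F_B(max)=rho*g*V=1025*9.81*0.044=442.4 N
(b) Floating fraction=rho_obj/rho=688/1025=0.671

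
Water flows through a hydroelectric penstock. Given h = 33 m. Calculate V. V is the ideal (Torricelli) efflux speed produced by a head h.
Formula: V = \sqrt{2 g h}
V = √(2·9.81·33) = 25.45 m/s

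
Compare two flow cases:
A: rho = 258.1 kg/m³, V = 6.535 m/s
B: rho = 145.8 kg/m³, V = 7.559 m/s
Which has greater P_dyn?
P_dyn(A) = 5.511 kPa, P_dyn(B) = 4.165 kPa. Answer: A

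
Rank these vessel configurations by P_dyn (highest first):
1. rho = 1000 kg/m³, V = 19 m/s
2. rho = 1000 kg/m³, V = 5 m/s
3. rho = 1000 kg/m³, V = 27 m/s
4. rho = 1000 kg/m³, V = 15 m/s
Case 1: P_dyn = 180.5 kPa
Case 2: P_dyn = 12.5 kPa
Case 3: P_dyn = 364.5 kPa
Case 4: P_dyn = 112.5 kPa
Ranking (highest first): 3, 1, 4, 2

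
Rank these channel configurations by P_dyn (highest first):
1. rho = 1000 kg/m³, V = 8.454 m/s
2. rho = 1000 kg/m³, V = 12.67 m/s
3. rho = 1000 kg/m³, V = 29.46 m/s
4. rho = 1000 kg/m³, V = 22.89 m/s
Case 1: P_dyn = 35.74 kPa
Case 2: P_dyn = 80.26 kPa
Case 3: P_dyn = 433.9 kPa
Case 4: P_dyn = 262 kPa
Ranking (highest first): 3, 4, 2, 1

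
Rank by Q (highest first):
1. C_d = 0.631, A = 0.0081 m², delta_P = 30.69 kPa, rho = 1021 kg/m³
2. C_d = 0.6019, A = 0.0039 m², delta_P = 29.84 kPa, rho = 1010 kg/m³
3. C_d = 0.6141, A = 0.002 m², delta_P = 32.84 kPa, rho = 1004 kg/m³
Case 1: Q = 39.63 L/s
Case 2: Q = 18.04 L/s
Case 3: Q = 9.934 L/s
Ranking (highest first): 1, 2, 3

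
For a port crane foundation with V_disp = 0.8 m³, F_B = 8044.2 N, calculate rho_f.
Formula: F_B = \rho_f g V_{disp}
Substituting knowns: 8044.2 = rho_f·9.81·0.8
Solving for rho_f: rho_f = 8044.2/(9.81·0.8) = 1025 kg/m³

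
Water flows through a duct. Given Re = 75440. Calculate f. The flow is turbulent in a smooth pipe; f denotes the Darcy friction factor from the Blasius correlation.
Formula: f = \frac{0.316}{Re^{0.25}}
f = 0.316/75440^0.25 = 0.01907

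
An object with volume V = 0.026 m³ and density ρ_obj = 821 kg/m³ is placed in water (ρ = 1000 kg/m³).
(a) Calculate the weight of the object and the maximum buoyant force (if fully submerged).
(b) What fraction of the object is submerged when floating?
(a) W=rho_obj*g*V=821*9.81*0.026=209.4 N; F_B(max)=rho*g*V=1000*9.81*0.026=255.1 N
(b) Floating fraction=rho_obj/rho=821/1000=0.821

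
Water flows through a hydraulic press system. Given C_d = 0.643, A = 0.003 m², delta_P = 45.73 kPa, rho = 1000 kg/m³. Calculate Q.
Formula: Q = C_d A \sqrt{\frac{2 \Delta P}{\rho}}
Q = 0.643·0.003·√(2·(45.73·1000)/1000)·1000 = 18.45 L/s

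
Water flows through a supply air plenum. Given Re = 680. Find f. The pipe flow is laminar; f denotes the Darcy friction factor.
Formula: f = \frac{64}{Re}
f = 64/680 = 0.09412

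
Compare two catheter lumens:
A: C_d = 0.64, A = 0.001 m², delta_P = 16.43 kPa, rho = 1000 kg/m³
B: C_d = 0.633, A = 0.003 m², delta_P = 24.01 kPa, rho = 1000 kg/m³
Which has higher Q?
Q(A) = 3.669 L/s, Q(B) = 13.16 L/s. Answer: B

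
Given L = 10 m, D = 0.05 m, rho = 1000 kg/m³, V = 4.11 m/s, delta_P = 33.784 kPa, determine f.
Formula: \Delta P = f \frac{L}{D} \frac{\rho V^2}{2}
Substituting knowns: 33.784 = f·(10/0.05)·0.5·1000·4.11²/1000
Solving for f: f = (33.784·1000)/((10/0.05)·0.5·1000·4.11²) = 0.02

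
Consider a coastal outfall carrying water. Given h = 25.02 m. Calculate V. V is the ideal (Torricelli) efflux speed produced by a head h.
Formula: V = \sqrt{2 g h}
V = √(2·9.81·25.02) = 22.16 m/s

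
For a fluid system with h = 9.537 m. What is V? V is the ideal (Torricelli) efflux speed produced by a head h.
Formula: V = \sqrt{2 g h}
V = √(2·9.81·9.537) = 13.68 m/s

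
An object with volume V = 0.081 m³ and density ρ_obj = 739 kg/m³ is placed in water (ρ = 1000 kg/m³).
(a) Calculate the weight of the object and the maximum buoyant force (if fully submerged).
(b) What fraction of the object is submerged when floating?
(a) W=rho_obj*g*V=739*9.81*0.081=587.2 N; F_B(max)=rho*g*V=1000*9.81*0.081=794.6 N
(b) Floating fraction=rho_obj/rho=739/1000=0.739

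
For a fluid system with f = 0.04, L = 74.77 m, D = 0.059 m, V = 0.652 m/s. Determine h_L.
Formula: h_L = f \frac{L}{D} \frac{V^2}{2g}
h_L = 0.04·(74.77/0.059)·0.652²/(2·9.81) = 1.098 m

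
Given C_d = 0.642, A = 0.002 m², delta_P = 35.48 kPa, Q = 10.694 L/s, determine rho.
Formula: Q = C_d A \sqrt{\frac{2 \Delta P}{\rho}}
Substituting knowns: 10.694 = 0.642·0.002·√(2·(35.48·1000)/rho)·1000
Solving for rho: rho = 2·(35.48·1000)/((10.694/1000)/(0.642·0.002))² = 1023 kg/m³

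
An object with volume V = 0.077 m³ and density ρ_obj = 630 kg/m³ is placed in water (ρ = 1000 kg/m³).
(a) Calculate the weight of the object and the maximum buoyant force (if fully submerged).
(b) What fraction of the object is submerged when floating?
(a) W=rho_obj*g*V=630*9.81*0.077=475.9 N; F_B(max)=rho*g*V=1000*9.81*0.077=755.4 N
(b) Floating fraction=rho_obj/rho=630/1000=0.630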